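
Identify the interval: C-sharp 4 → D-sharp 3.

Descending from C#4 to D#3 is the same interval as ascending D#3 to C#4.
D to C spans seven letter names (D-E-F-G-A-B-C), so the interval is some kind of seventh.
A major seventh would be 11 semitones, but D#3 to C#4 is 10 — one semitone narrower, making it a minor seventh.

minor 7th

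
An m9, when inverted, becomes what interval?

First reduce the compound minor ninth to its simple form, a minor second.
Inverted interval numbers add to nine, so a second pairs with a seventh (2 + 7 = 9).
Quality inverts too: minor becomes major. That makes the inversion a major seventh.

major seventh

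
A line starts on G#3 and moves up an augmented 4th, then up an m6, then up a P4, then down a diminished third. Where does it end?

G#3 up an augmented fourth → C##4 (6 semitones).
Up a minor sixth from C##4: A#4 (8 semitones up).
Up a perfect fourth from A#4: D#5 (5 semitones up).
A diminished third down from D#5 is B##4.

B##4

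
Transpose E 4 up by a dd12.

The twelfth's letter: E up five letter names plus an octave → B.
A doubly diminished twelfth is 17 semitones; 17 semitones up from E4 gives Bbb5.

B-double-flat 5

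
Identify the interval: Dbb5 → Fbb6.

D to F spans three letter names (D-E-F), plus an octave, so the interval is some kind of tenth.
A major tenth would be 16 semitones, but Dbb5 to Fbb6 is 15 — one semitone narrower, making it a minor tenth.
(Equivalently, a compound minor third: a minor third plus an octave.)

m10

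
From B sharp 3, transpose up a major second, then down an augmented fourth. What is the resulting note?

G sharp 3

A major second up from B#3 is C##4.
C##4 down an augmented fourth → G#3 (6 semitones).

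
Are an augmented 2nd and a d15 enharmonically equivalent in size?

No

3 semitones (augmented second) vs 23 semitones (diminished fifteenth): not equal.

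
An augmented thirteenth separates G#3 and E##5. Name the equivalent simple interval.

Each octave removed subtracts seven from the number: 13 − 7 = 6.
That makes an augmented thirteenth a compound augmented sixth — an octave plus an augmented sixth.

augmented sixth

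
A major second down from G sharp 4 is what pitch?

F sharp 4

Two letter names down from G: F.
A major second is 2 semitones; 2 semitones down from G#4 gives F#4.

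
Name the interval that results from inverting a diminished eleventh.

A5

First reduce the compound diminished eleventh to its simple form, a diminished fourth.
Interval numbers invert to sum to nine: 4 + 5 = 9, so a fourth inverts to a fifth.
Quality inverts too: diminished becomes augmented. That makes the inversion an augmented fifth.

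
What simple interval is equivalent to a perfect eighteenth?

P4

Each octave removed subtracts seven from the number: 18 − 14 = 4.
That makes a perfect eighteenth a compound perfect fourth — 2 octaves plus a perfect fourth.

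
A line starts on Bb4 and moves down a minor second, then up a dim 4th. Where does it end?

Db5

Bb4 down a minor second → A4 (1 semitone).
A4 up a diminished fourth → Db5 (4 semitones).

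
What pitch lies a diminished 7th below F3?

G#2

Counting seven letter names down from F lands on G.
Moving 9 semitones down from F3 (the size of a diminished seventh) reaches G#2.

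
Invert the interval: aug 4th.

diminished fifth

Inverted interval numbers add to nine, so a fourth pairs with a fifth (4 + 5 = 9).
Quality inverts too: augmented becomes diminished. That makes the inversion a diminished fifth.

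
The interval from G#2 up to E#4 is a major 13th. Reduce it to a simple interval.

major sixth

Subtracting seven from the interval number removes an octave: 13 − 7 = 6.
Quality carries through unchanged, so the simple form is a major sixth.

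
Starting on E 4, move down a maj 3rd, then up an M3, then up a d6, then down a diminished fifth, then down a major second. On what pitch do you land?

E4 down a major third → C4 (4 semitones).
C4 up a major third → E4 (4 semitones).
A diminished sixth up from E4 is Cb5.
Down a diminished fifth from Cb5: F4 (6 semitones down).
Down a major second from F4: Eb4 (2 semitones down).

E flat 4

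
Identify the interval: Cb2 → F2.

C to F spans four letter names (C-D-E-F) — that makes it a fourth of some quality.
The perfect fourth is 5 semitones; here we have 6, one semitone wider: augmented.

augmented 4th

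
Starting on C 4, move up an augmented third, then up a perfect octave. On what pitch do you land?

E sharp 5

Up an augmented third from C4: E#4 (5 semitones up).
E#4 up a perfect octave → E#5 (12 semitones).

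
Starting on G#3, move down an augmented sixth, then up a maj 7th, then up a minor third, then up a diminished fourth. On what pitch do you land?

An augmented sixth down from G#3 is Bb2.
Bb2 up a major seventh → A3 (11 semitones).
Up a minor third from A3: C4 (3 semitones up).
C4 up a diminished fourth → Fb4 (4 semitones).

Fb4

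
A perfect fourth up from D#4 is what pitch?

G#4

The fourth takes the letter from D up to G.
A perfect fourth spans 5 semitones, so from D#4 the target pitch is G#4.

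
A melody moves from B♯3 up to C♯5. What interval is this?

B to C spans two letter names (B-C), plus an octave, so the interval is some kind of ninth.
B#3 to C#5 is 13 semitones, a half step short of the major ninth (14), so this is minor.
(Equivalently, a compound minor second: a minor second plus an octave.)

minor ninth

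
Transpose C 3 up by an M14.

Seven letters up from C (plus an octave) reaches B.
A major fourteenth is 23 semitones; 23 semitones up from C3 gives B4.

B 4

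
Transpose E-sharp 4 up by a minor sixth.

The sixth takes the letter from E up to C.
A minor sixth spans 8 semitones, so from E#4 the target pitch is C#5.

C-sharp 5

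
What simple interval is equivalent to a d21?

diminished 7th

Subtracting seven from the interval number removes an octave: 21 − 14 = 7.
Quality carries through unchanged, so the simple form is a diminished seventh.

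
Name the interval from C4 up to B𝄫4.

C to B spans seven letter names (C-D-E-F-G-A-B): a seventh.
The major seventh is 11 semitones; here we have 9, two semitones narrower: diminished.

d7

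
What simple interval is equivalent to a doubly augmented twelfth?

AA5

Take out an octave (7 from the number): 12 − 7 = 5.
That makes a doubly augmented twelfth a compound doubly augmented fifth — an octave plus a doubly augmented fifth.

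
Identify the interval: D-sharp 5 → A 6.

D to A spans five letter names (D-E-F-G-A), plus an octave — that makes it a twelfth of some quality.
A perfect twelfth would be 19 semitones; D#5 to A6 is 18, one semitone narrower, so the interval is diminished.
(Equivalently, a compound diminished fifth: a diminished fifth plus an octave.)

diminished twelfth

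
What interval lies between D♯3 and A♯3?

P5

D to A spans five letter names (D-E-F-G-A) — that makes it a fifth of some quality.
D#3 to A#3 is 7 semitones, matching the perfect fifth exactly, so the quality is perfect.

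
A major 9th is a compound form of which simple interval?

Each octave removed subtracts seven from the number: 9 − 7 = 2.
Quality carries through unchanged, so the simple form is a major second.

major 2nd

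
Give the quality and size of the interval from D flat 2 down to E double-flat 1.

Descending from Db2 to Ebb1 is the same interval as ascending Ebb1 to Db2.
E to D spans seven letter names (E-F-G-A-B-C-D) — that makes it a seventh of some quality.
The major seventh spans 11 semitones, and Ebb1 to Db2 is exactly 11 semitones — so this is a major seventh.

major 7th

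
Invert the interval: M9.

First reduce the compound major ninth to its simple form, a major second.
Interval numbers invert to sum to nine: 2 + 7 = 9, so a second inverts to a seventh.
Quality inverts too: major becomes minor. That makes the inversion a minor seventh.

m7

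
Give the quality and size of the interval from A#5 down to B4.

major 7th

Descending from A#5 to B4 is the same interval as ascending B4 to A#5.
B to A spans seven letter names (B-C-D-E-F-G-A), so the interval is some kind of seventh.
The major seventh spans 11 semitones, and B4 to A#5 is exactly 11 semitones — so this is a major seventh.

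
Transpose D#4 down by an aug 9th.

C3

The ninth's letter: D down two letter names plus an octave → C.
Moving 15 semitones down from D#4 (the size of an augmented ninth) reaches C3.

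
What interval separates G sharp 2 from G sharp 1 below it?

Descending from G#2 to G#1 is the same interval as ascending G#1 to G#2.
G to G is the same letter name, plus an octave: an octave.
G#1 to G#2 is 12 semitones, matching the perfect octave exactly, so the quality is perfect.

P8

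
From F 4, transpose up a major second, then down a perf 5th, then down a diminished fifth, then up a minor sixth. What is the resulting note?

Up a major second from F4: G4 (2 semitones up).
A perfect fifth down from G4 is C4.
C4 down a diminished fifth → F#3 (6 semitones).
Up a minor sixth from F#3: D4 (8 semitones up).

D 4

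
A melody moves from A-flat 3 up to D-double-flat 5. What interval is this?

A to D spans four letter names (A-B-C-D), plus an octave: an eleventh.
Ab3 to Dbb5 spans 16 semitones — one semitone narrower than the perfect eleventh (17) — giving a diminished eleventh.
(Equivalently, a compound diminished fourth: a diminished fourth plus an octave.)

diminished eleventh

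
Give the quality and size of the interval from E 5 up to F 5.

minor second

E to F spans two letter names (E-F) — that makes it a second of some quality.
A major second would be 2 semitones, but E5 to F5 is 1 — one semitone narrower, making it a minor second.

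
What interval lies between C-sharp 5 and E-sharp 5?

major third

C to E spans three letter names (C-D-E) — that makes it a third of some quality.
C#5 to E#5 is 4 semitones, matching the major third exactly, so the quality is major.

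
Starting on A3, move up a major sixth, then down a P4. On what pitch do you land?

C#4

A major sixth up from A3 is F#4.
Down a perfect fourth from F#4: C#4 (5 semitones down).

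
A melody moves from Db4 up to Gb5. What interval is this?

D to G spans four letter names (D-E-F-G), plus an octave — that makes it an eleventh of some quality.
Counting semitones, Db4→Gb5 is 17, which is the perfect eleventh.
(Equivalently, a compound perfect fourth: a perfect fourth plus an octave.)

perfect 11th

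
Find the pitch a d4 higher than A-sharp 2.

D 3

Counting four letter names up from A lands on D.
A diminished fourth spans 4 semitones, so from A#2 the target pitch is D3.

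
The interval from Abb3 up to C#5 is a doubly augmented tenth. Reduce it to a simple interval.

doubly augmented 3rd

Each octave removed subtracts seven from the number: 10 − 7 = 3.
That makes a doubly augmented tenth a compound doubly augmented third — an octave plus a doubly augmented third.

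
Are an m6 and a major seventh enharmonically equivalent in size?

8 semitones (minor sixth) vs 11 semitones (major seventh): not equal.

No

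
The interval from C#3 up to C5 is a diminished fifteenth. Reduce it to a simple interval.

Take out an octave (7 from the number): 15 − 7 = 8.
Quality carries through unchanged, so the simple form is a diminished octave.

diminished 8th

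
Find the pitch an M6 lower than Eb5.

The sixth takes the letter from E down to G.
Moving 9 semitones down from Eb5 (the size of a major sixth) reaches Gb4.

Gb4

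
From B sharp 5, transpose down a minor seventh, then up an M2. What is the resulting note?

Down a minor seventh from B#5: C##5 (10 semitones down).
C##5 up a major second → D##5 (2 semitones).

D double-sharp 5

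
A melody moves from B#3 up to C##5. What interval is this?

B to C spans two letter names (B-C), plus an octave, so the interval is some kind of ninth.
B#3 to C##5 is 14 semitones, matching the major ninth exactly, so the quality is major.
(Equivalently, a compound major second: a major second plus an octave.)

major ninth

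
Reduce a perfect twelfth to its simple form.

Each octave removed subtracts seven from the number: 12 − 7 = 5.
So a perfect twelfth is an octave plus a perfect fifth. The quality is unchanged.

P5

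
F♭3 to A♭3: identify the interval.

M3

F to A spans three letter names (F-G-A) — that makes it a third of some quality.
Fb3 to Ab3 is 4 semitones, matching the major third exactly, so the quality is major.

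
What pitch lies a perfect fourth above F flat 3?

The fourth takes the letter from F up to B.
Moving 5 semitones up from Fb3 (the size of a perfect fourth) reaches Bbb3.

B double-flat 3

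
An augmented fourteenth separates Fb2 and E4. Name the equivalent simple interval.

Each octave removed subtracts seven from the number: 14 − 7 = 7.
That makes an augmented fourteenth a compound augmented seventh — an octave plus an augmented seventh.

A7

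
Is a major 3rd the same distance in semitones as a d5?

A major third is 4 semitones but a diminished fifth is 6 semitones — different sizes.

No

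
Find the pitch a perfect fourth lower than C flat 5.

Four letter names down from C: G.
A perfect fourth spans 5 semitones, so from Cb5 the target pitch is Gb4.

G flat 4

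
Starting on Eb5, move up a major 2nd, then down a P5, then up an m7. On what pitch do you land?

Ab5

A major second up from Eb5 is F5.
Down a perfect fifth from F5: Bb4 (7 semitones down).
Up a minor seventh from Bb4: Ab5 (10 semitones up).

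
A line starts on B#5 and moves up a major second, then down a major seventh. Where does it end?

Up a major second from B#5: C##6 (2 semitones up).
A major seventh down from C##6 is D#5.

D#5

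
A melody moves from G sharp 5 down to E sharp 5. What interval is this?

Descending from G#5 to E#5 is the same interval as ascending E#5 to G#5.
E to G spans three letter names (E-F-G), so the interval is some kind of third.
At 3 semitones, E#5→G#5 falls one short of a major third: minor.

minor third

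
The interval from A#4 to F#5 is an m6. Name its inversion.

Inverted interval numbers add to nine, so a sixth pairs with a third (6 + 3 = 9).
The quality also flips — minor becomes major — giving a major third.

major 3rd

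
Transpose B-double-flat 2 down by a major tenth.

The tenth's letter: B down three letter names plus an octave → G.
A major tenth spans 16 semitones, so from Bbb2 the target pitch is Gbb1.

G-double-flat 1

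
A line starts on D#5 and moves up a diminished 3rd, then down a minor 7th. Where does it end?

G4

D#5 up a diminished third → F5 (2 semitones).
Down a minor seventh from F5: G4 (10 semitones down).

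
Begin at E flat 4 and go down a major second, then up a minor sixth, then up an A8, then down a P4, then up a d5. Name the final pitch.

A major second down from Eb4 is Db4.
A minor sixth up from Db4 is Bbb4.
Bbb4 up an augmented octave → Bb5 (13 semitones).
Bb5 down a perfect fourth → F5 (5 semitones).
Up a diminished fifth from F5: Cb6 (6 semitones up).

C flat 6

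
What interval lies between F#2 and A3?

F to A spans three letter names (F-G-A), plus an octave: a tenth.
At 15 semitones, F#2→A3 falls one short of a major tenth: minor.
(Equivalently, a compound minor third: a minor third plus an octave.)

minor tenth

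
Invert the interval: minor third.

Interval numbers invert to sum to nine: 3 + 6 = 9, so a third inverts to a sixth.
The quality also flips — minor becomes major — giving a major sixth.

major sixth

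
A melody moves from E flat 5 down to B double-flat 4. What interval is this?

Descending from Eb5 to Bbb4 is the same interval as ascending Bbb4 to Eb5.
B to E spans four letter names (B-C-D-E): a fourth.
Bbb4 to Eb5 spans 6 semitones — one semitone wider than the perfect fourth (5) — giving an augmented fourth.

augmented 4th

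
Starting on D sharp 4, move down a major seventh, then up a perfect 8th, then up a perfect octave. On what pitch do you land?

A major seventh down from D#4 is E3.
E3 up a perfect octave → E4 (12 semitones).
E4 up a perfect octave → E5 (12 semitones).

E 5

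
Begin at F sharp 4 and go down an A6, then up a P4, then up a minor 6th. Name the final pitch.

B double-flat 4

An augmented sixth down from F#4 is Ab3.
A perfect fourth up from Ab3 is Db4.
A minor sixth up from Db4 is Bbb4.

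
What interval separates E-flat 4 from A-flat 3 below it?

Descending from Eb4 to Ab3 is the same interval as ascending Ab3 to Eb4.
A to E spans five letter names (A-B-C-D-E) — that makes it a fifth of some quality.
The perfect fifth spans 7 semitones, and Ab3 to Eb4 is exactly 7 semitones — so this is a perfect fifth.

perfect fifth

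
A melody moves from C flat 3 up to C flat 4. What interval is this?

perfect octave

C to C is the same letter name, plus an octave, so the interval is some kind of octave.
The perfect octave spans 12 semitones, and Cb3 to Cb4 is exactly 12 semitones — so this is a perfect octave.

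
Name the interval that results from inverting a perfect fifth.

perfect 4th

Inverted interval numbers add to nine, so a fifth pairs with a fourth (5 + 4 = 9).
And perfect stays perfect under inversion, so we get a perfect fourth.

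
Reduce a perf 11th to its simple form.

Each octave removed subtracts seven from the number: 11 − 7 = 4.
That makes a perfect eleventh a compound perfect fourth — an octave plus a perfect fourth.

perfect fourth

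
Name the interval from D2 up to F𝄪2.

augmented 3rd

D to F spans three letter names (D-E-F): a third.
D2 to F##2 spans 5 semitones — one semitone wider than the major third (4) — giving an augmented third.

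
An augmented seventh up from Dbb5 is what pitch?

C6

Counting seven letter names up from D lands on C.
An augmented seventh spans 12 semitones, so from Dbb5 the target pitch is C6.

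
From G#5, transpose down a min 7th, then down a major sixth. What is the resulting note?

Down a minor seventh from G#5: A#4 (10 semitones down).
Down a major sixth from A#4: C#4 (9 semitones down).

C#4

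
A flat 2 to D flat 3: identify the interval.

perfect 4th

A to D spans four letter names (A-B-C-D) — that makes it a fourth of some quality.
The perfect fourth spans 5 semitones, and Ab2 to Db3 is exactly 5 semitones — so this is a perfect fourth.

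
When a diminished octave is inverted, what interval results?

augmented unison

Interval numbers invert to sum to nine: 8 + 1 = 9, so an octave inverts to a unison.
And diminished becomes augmented under inversion, so we get an augmented unison.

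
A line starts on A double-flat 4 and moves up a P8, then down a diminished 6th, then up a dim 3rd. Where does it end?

Abb4 up a perfect octave → Abb5 (12 semitones).
Abb5 down a diminished sixth → C5 (7 semitones).
Up a diminished third from C5: Ebb5 (2 semitones up).

E double-flat 5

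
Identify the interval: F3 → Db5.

F to D spans six letter names (F-G-A-B-C-D), plus an octave — that makes it a thirteenth of some quality.
A major thirteenth would be 21 semitones, but F3 to Db5 is 20 — one semitone narrower, making it a minor thirteenth.
(Equivalently, a compound minor sixth: a minor sixth plus an octave.)

minor 13th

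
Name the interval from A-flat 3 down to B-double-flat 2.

major 7th

Descending from Ab3 to Bbb2 is the same interval as ascending Bbb2 to Ab3.
B to A spans seven letter names (B-C-D-E-F-G-A), so the interval is some kind of seventh.
The major seventh spans 11 semitones, and Bbb2 to Ab3 is exactly 11 semitones — so this is a major seventh.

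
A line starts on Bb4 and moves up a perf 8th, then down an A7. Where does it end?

Cbb5

A perfect octave up from Bb4 is Bb5.
Down an augmented seventh from Bb5: Cbb5 (12 semitones down).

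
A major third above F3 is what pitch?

A3

Counting three letter names up from F lands on A.
Moving 4 semitones up from F3 (the size of a major third) reaches A3.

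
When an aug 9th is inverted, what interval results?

First reduce the compound augmented ninth to its simple form, an augmented second.
Interval numbers invert to sum to nine: 2 + 7 = 9, so a second inverts to a seventh.
Quality inverts too: augmented becomes diminished. That makes the inversion a diminished seventh.

d7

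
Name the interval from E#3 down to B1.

augmented 11th

Descending from E#3 to B1 is the same interval as ascending B1 to E#3.
B to E spans four letter names (B-C-D-E), plus an octave, so the interval is some kind of eleventh.
A perfect eleventh would be 17 semitones; B1 to E#3 is 18, one semitone wider, so the interval is augmented.
(Equivalently, a compound augmented fourth: an augmented fourth plus an octave.)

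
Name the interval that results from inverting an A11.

First reduce the compound augmented eleventh to its simple form, an augmented fourth.
The rule of nine gives the new number: 9 − 4 = 5, so a fourth becomes a fifth.
Quality inverts too: augmented becomes diminished. That makes the inversion a diminished fifth.

diminished fifth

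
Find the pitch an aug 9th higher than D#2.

Two letters up from D (plus an octave) reaches E.
An augmented ninth spans 15 semitones, so from D#2 the target pitch is E##3.

E##3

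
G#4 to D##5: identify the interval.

augmented fifth

G to D spans five letter names (G-A-B-C-D) — that makes it a fifth of some quality.
G#4 to D##5 spans 8 semitones — one semitone wider than the perfect fifth (7) — giving an augmented fifth.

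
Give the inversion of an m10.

major sixth

First reduce the compound minor tenth to its simple form, a minor third.
Inverted interval numbers add to nine, so a third pairs with a sixth (3 + 6 = 9).
The quality also flips — minor becomes major — giving a major sixth.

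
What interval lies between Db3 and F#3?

augmented third

D to F spans three letter names (D-E-F), so the interval is some kind of third.
Db3 to F#3 spans 5 semitones — one semitone wider than the major third (4) — giving an augmented third.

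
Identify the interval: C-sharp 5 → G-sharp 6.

P12

C to G spans five letter names (C-D-E-F-G), plus an octave, so the interval is some kind of twelfth.
Counting semitones, C#5→G#6 is 19, which is the perfect twelfth.
(Equivalently, a compound perfect fifth: a perfect fifth plus an octave.)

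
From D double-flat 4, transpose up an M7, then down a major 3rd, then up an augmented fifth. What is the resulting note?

Dbb4 up a major seventh → Cb5 (11 semitones).
A major third down from Cb5 is Abb4.
Abb4 up an augmented fifth → Eb5 (8 semitones).

E flat 5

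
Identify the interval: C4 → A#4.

augmented 6th

C to A spans six letter names (C-D-E-F-G-A): a sixth.
C4 to A#4 spans 10 semitones — one semitone wider than the major sixth (9) — giving an augmented sixth.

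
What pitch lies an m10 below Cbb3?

Abb1

Three letters down from C (plus an octave) reaches A.
A minor tenth spans 15 semitones, so from Cbb3 the target pitch is Abb1.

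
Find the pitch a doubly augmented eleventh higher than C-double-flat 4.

The eleventh's letter: C up four letter names plus an octave → F.
A doubly augmented eleventh is 19 semitones; 19 semitones up from Cbb4 gives F5.

F 5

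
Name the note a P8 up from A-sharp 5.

A-sharp 6

The letter stays A (same as the start), shifted an octave up.
A perfect octave spans 12 semitones, so from A#5 the target pitch is A#6.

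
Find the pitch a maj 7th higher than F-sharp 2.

Seven letter names up from F: E.
A major seventh spans 11 semitones, so from F#2 the target pitch is E#3.

E-sharp 3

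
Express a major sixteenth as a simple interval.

major second

Subtracting seven from the interval number removes an octave: 16 − 14 = 2.
Quality carries through unchanged, so the simple form is a major second.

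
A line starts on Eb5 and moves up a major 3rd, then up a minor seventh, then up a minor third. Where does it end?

Ab6

A major third up from Eb5 is G5.
G5 up a minor seventh → F6 (10 semitones).
Up a minor third from F6: Ab6 (3 semitones up).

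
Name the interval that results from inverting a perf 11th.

perfect 5th

First reduce the compound perfect eleventh to its simple form, a perfect fourth.
Interval numbers invert to sum to nine: 4 + 5 = 9, so a fourth inverts to a fifth.
The quality also flips — perfect stays perfect — giving a perfect fifth.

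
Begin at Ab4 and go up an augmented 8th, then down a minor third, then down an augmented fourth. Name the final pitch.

C5

Ab4 up an augmented octave → A5 (13 semitones).
Down a minor third from A5: F#5 (3 semitones down).
Down an augmented fourth from F#5: C5 (6 semitones down).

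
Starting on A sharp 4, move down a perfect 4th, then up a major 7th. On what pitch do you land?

D double-sharp 5

A perfect fourth down from A#4 is E#4.
E#4 up a major seventh → D##5 (11 semitones).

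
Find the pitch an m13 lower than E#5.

G##3

Counting six letter names plus an octave down from E lands on G.
A minor thirteenth is 20 semitones; 20 semitones down from E#5 gives G##3.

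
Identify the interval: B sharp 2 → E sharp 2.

perfect fifth

Descending from B#2 to E#2 is the same interval as ascending E#2 to B#2.
E to B spans five letter names (E-F-G-A-B), so the interval is some kind of fifth.
E#2 to B#2 is 7 semitones, matching the perfect fifth exactly, so the quality is perfect.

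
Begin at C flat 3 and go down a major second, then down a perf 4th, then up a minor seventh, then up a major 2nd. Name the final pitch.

F flat 3

Down a major second from Cb3: Bbb2 (2 semitones down).
Down a perfect fourth from Bbb2: Fb2 (5 semitones down).
A minor seventh up from Fb2 is Ebb3.
Ebb3 up a major second → Fb3 (2 semitones).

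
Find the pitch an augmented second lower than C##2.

B1

Counting two letter names down from C lands on B.
An augmented second spans 3 semitones, so from C##2 the target pitch is B1.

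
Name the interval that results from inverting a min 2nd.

major seventh

Inverted interval numbers add to nine, so a second pairs with a seventh (2 + 7 = 9).
Quality inverts too: minor becomes major. That makes the inversion a major seventh.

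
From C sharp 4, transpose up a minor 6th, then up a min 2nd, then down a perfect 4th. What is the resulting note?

F 4

A minor sixth up from C#4 is A4.
Up a minor second from A4: Bb4 (1 semitone up).
Down a perfect fourth from Bb4: F4 (5 semitones down).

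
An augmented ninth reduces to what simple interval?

A2

Subtracting seven from the interval number removes an octave: 9 − 7 = 2.
So an augmented ninth is an octave plus an augmented second. The quality is unchanged.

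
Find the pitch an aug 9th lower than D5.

Two letters down from D (plus an octave) reaches C.
An augmented ninth spans 15 semitones, so from D5 the target pitch is Cb4.

Cb4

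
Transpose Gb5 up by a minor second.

Two letter names up from G: A.
A minor second spans 1 semitone, so from Gb5 the target pitch is Abb5.

Abb5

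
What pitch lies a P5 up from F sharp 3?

C sharp 4

The fifth takes the letter from F up to C.
A perfect fifth is 7 semitones; 7 semitones up from F#3 gives C#4.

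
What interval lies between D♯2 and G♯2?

perfect 4th

D to G spans four letter names (D-E-F-G): a fourth.
The perfect fourth spans 5 semitones, and D#2 to G#2 is exactly 5 semitones — so this is a perfect fourth.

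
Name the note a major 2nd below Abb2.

The second takes the letter from A down to G.
A major second is 2 semitones; 2 semitones down from Abb2 gives Gbb2.

Gbb2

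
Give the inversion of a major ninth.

m7

First reduce the compound major ninth to its simple form, a major second.
Interval numbers invert to sum to nine: 2 + 7 = 9, so a second inverts to a seventh.
The quality also flips — major becomes minor — giving a minor seventh.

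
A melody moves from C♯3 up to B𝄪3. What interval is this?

A7

C to B spans seven letter names (C-D-E-F-G-A-B), so the interval is some kind of seventh.
C#3 to B##3 spans 12 semitones — one semitone wider than the major seventh (11) — giving an augmented seventh.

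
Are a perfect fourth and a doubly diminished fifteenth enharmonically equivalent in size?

No

5 semitones (perfect fourth) vs 22 semitones (doubly diminished fifteenth): not equal.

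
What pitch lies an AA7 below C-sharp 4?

D-double-flat 3

The seventh takes the letter from C down to D.
Moving 13 semitones down from C#4 (the size of a doubly augmented seventh) reaches Dbb3.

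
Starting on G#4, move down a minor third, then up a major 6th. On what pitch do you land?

Down a minor third from G#4: E#4 (3 semitones down).
E#4 up a major sixth → C##5 (9 semitones).

C##5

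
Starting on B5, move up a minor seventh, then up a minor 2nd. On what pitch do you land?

B5 up a minor seventh → A6 (10 semitones).
A6 up a minor second → Bb6 (1 semitone).

Bb6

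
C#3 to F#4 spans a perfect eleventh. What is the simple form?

P4

Take out an octave (7 from the number): 11 − 7 = 4.
So a perfect eleventh is an octave plus a perfect fourth. The quality is unchanged.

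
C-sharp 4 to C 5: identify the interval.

C to C is the same letter name, plus an octave, so the interval is some kind of octave.
A perfect octave would be 12 semitones; C#4 to C5 is 11, one semitone narrower, so the interval is diminished.

d8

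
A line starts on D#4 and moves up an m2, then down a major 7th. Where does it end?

F3

D#4 up a minor second → E4 (1 semitone).
Down a major seventh from E4: F3 (11 semitones down).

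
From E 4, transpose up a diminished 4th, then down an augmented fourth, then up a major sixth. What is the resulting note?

C flat 5

A diminished fourth up from E4 is Ab4.
Ab4 down an augmented fourth → Ebb4 (6 semitones).
Ebb4 up a major sixth → Cb5 (9 semitones).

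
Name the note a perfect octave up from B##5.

B##6

For an octave the letter name doesn't change: still B, an octave up.
Moving 12 semitones up from B##5 (the size of a perfect octave) reaches B##6.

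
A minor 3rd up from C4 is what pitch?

Eb4

The third takes the letter from C up to E.
Moving 3 semitones up from C4 (the size of a minor third) reaches Eb4.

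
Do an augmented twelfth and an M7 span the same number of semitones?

No

An augmented twelfth is 20 semitones but a major seventh is 11 semitones — different sizes.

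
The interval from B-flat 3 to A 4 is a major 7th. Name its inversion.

The rule of nine gives the new number: 9 − 7 = 2, so a seventh becomes a second.
Quality inverts too: major becomes minor. That makes the inversion a minor second.

m2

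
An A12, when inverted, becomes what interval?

d4

First reduce the compound augmented twelfth to its simple form, an augmented fifth.
The rule of nine gives the new number: 9 − 5 = 4, so a fifth becomes a fourth.
The quality also flips — augmented becomes diminished — giving a diminished fourth.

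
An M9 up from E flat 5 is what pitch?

F 6

Counting two letter names plus an octave up from E lands on F.
Moving 14 semitones up from Eb5 (the size of a major ninth) reaches F6.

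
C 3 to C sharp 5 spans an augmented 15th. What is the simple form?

Take out an octave (7 from the number): 15 − 7 = 8.
That makes an augmented fifteenth a compound augmented octave — an octave plus an augmented octave.

augmented octave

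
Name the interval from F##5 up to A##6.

major 10th

F to A spans three letter names (F-G-A), plus an octave — that makes it a tenth of some quality.
The major tenth spans 16 semitones, and F##5 to A##6 is exactly 16 semitones — so this is a major tenth.
(Equivalently, a compound major third: a major third plus an octave.)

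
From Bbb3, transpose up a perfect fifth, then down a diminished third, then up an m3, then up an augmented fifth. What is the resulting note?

Up a perfect fifth from Bbb3: Fb4 (7 semitones up).
Down a diminished third from Fb4: D4 (2 semitones down).
A minor third up from D4 is F4.
Up an augmented fifth from F4: C#5 (8 semitones up).

C#5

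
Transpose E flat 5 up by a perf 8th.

E flat 6

For an octave the letter name doesn't change: still E, an octave up.
A perfect octave is 12 semitones; 12 semitones up from Eb5 gives Eb6.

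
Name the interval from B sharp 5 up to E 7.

diminished eleventh

B to E spans four letter names (B-C-D-E), plus an octave: an eleventh.
A perfect eleventh would be 17 semitones; B#5 to E7 is 16, one semitone narrower, so the interval is diminished.
(Equivalently, a compound diminished fourth: a diminished fourth plus an octave.)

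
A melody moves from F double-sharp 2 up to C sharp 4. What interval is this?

F to C spans five letter names (F-G-A-B-C), plus an octave: a twelfth.
A perfect twelfth would be 19 semitones; F##2 to C#4 is 18, one semitone narrower, so the interval is diminished.
(Equivalently, a compound diminished fifth: a diminished fifth plus an octave.)

d12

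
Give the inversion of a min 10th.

major 6th

First reduce the compound minor tenth to its simple form, a minor third.
Inverted interval numbers add to nine, so a third pairs with a sixth (3 + 6 = 9).
The quality also flips — minor becomes major — giving a major sixth.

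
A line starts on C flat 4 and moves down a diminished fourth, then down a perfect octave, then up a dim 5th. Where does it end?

Down a diminished fourth from Cb4: G3 (4 semitones down).
Down a perfect octave from G3: G2 (12 semitones down).
G2 up a diminished fifth → Db3 (6 semitones).

D flat 3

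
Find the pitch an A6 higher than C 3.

A sharp 3

The sixth takes the letter from C up to A.
An augmented sixth spans 10 semitones, so from C3 the target pitch is A#3.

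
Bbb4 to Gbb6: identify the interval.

B to G spans six letter names (B-C-D-E-F-G), plus an octave: a thirteenth.
At 20 semitones, Bbb4→Gbb6 falls one short of a major thirteenth: minor.
(Equivalently, a compound minor sixth: a minor sixth plus an octave.)

minor thirteenth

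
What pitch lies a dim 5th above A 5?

Five letter names up from A: E.
A diminished fifth spans 6 semitones, so from A5 the target pitch is Eb6.

E-flat 6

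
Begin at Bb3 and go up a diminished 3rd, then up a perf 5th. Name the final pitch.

Abb4

Up a diminished third from Bb3: Dbb4 (2 semitones up).
Dbb4 up a perfect fifth → Abb4 (7 semitones).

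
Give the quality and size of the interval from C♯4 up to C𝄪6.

augmented fifteenth

C to C is the same letter name, plus 2 octaves — that makes it a fifteenth of some quality.
A perfect fifteenth would be 24 semitones; C#4 to C##6 is 25, one semitone wider, so the interval is augmented.
(Equivalently, a compound augmented octave: an augmented octave plus an octave.)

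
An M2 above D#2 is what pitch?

E#2

The second takes the letter from D up to E.
Moving 2 semitones up from D#2 (the size of a major second) reaches E#2.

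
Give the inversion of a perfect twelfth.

First reduce the compound perfect twelfth to its simple form, a perfect fifth.
Inverted interval numbers add to nine, so a fifth pairs with a fourth (5 + 4 = 9).
Quality inverts too: perfect stays perfect. That makes the inversion a perfect fourth.

P4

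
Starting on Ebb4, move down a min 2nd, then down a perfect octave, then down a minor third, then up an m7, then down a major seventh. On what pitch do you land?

Bbb2

A minor second down from Ebb4 is Db4.
A perfect octave down from Db4 is Db3.
Down a minor third from Db3: Bb2 (3 semitones down).
Bb2 up a minor seventh → Ab3 (10 semitones).
Ab3 down a major seventh → Bbb2 (11 semitones).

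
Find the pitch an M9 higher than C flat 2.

D flat 3

Two letters up from C (plus an octave) reaches D.
A major ninth spans 14 semitones, so from Cb2 the target pitch is Db3.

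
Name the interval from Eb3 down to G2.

m6

Descending from Eb3 to G2 is the same interval as ascending G2 to Eb3.
G to E spans six letter names (G-A-B-C-D-E), so the interval is some kind of sixth.
At 8 semitones, G2→Eb3 falls one short of a major sixth: minor.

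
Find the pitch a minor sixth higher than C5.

The sixth takes the letter from C up to A.
A minor sixth is 8 semitones; 8 semitones up from C5 gives Ab5.

Ab5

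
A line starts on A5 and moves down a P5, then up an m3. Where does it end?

F5

Down a perfect fifth from A5: D5 (7 semitones down).
D5 up a minor third → F5 (3 semitones).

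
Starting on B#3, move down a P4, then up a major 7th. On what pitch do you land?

A perfect fourth down from B#3 is F##3.
A major seventh up from F##3 is E##4.

E##4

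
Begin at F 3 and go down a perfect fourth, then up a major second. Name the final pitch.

Down a perfect fourth from F3: C3 (5 semitones down).
Up a major second from C3: D3 (2 semitones up).

D 3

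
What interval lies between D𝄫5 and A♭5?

D to A spans five letter names (D-E-F-G-A) — that makes it a fifth of some quality.
The perfect fifth is 7 semitones; here we have 8, one semitone wider: augmented.

augmented fifth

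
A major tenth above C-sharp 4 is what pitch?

E-sharp 5

Three letters up from C (plus an octave) reaches E.
A major tenth is 16 semitones; 16 semitones up from C#4 gives E#5.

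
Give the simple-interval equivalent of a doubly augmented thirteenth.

AA6

Subtracting seven from the interval number removes an octave: 13 − 7 = 6.
So a doubly augmented thirteenth is an octave plus a doubly augmented sixth. The quality is unchanged.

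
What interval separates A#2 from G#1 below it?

Descending from A#2 to G#1 is the same interval as ascending G#1 to A#2.
G to A spans two letter names (G-A), plus an octave — that makes it a ninth of some quality.
Counting semitones, G#1→A#2 is 14, which is the major ninth.
(Equivalently, a compound major second: a major second plus an octave.)

M9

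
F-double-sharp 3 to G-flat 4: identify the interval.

dd9

F to G spans two letter names (F-G), plus an octave — that makes it a ninth of some quality.
The major ninth is 14 semitones; here we have 11, three semitones narrower: doubly diminished.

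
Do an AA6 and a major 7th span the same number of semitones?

Yes

A doubly augmented sixth = 11 semitones = a major seventh; enharmonically equal.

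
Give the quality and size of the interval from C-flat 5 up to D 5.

C to D spans two letter names (C-D) — that makes it a second of some quality.
A major second would be 2 semitones; Cb5 to D5 is 3, one semitone wider, so the interval is augmented.

augmented second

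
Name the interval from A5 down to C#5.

Descending from A5 to C#5 is the same interval as ascending C#5 to A5.
C to A spans six letter names (C-D-E-F-G-A), so the interval is some kind of sixth.
At 8 semitones, C#5→A5 falls one short of a major sixth: minor.

m6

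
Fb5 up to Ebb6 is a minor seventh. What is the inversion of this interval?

major 2nd

Inverted interval numbers add to nine, so a seventh pairs with a second (7 + 2 = 9).
The quality also flips — minor becomes major — giving a major second.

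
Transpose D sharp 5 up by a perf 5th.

Five letter names up from D: A.
A perfect fifth spans 7 semitones, so from D#5 the target pitch is A#5.

A sharp 5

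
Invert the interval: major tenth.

First reduce the compound major tenth to its simple form, a major third.
The rule of nine gives the new number: 9 − 3 = 6, so a third becomes a sixth.
Quality inverts too: major becomes minor. That makes the inversion a minor sixth.

minor 6th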